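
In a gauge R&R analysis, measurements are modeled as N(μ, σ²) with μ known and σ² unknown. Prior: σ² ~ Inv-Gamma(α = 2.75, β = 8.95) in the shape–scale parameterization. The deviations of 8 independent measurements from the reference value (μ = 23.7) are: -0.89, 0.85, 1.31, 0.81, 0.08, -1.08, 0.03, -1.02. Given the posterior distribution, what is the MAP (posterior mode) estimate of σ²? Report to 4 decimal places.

With known mean μ and an Inverse-Gamma(α, β) prior on σ², the Normal likelihood is conjugate: posterior is Inv-Gamma(α + n/2, β + Σ(xᵢ−μ)²/2).
Σ(xᵢ−μ)² = (-0.89)² + (0.85)² + (1.31)² + (0.81)² + (0.08)² + (-1.08)² + (0.03)² + (-1.02)² = 6.1009.
Posterior: Inv-Gamma(2.75 + 8/2, 8.95 + 6.1009/2) = Inv-Gamma(6.75, 12.00045).
Mode = β/(α+1) = 12.00045/7.75 = 1.5484.

1.5484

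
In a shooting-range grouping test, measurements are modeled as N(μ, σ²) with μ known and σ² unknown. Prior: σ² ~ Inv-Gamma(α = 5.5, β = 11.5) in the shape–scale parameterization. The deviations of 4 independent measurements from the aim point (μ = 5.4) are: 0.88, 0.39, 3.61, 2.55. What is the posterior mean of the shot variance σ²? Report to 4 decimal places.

3.3432

With known mean μ and an Inverse-Gamma(α, β) prior on σ², the Normal likelihood is conjugate: posterior is Inv-Gamma(α + n/2, β + Σ(xᵢ−μ)²/2).
Σ(xᵢ−μ)² = (0.88)² + (0.39)² + (3.61)² + (2.55)² = 20.4611.
Posterior: Inv-Gamma(5.5 + 4/2, 11.5 + 20.4611/2) = Inv-Gamma(7.50, 21.73055).
E[σ²|data] = β/(α−1) = 21.73055/6.50 = 3.3432.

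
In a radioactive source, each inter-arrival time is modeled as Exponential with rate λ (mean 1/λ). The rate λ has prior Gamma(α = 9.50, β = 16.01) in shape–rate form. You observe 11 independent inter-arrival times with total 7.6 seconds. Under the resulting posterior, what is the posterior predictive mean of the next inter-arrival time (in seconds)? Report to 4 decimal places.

1.2108

With a Gamma(shape α, rate β) prior on the exponential rate λ, the posterior after n observations with total T = Σxᵢ is Gamma(α+n, β+T).
Posterior: Gamma(9.50+11, 16.01+7.6) = Gamma(20.50, 23.61).
The predictive distribution for the next observation is Lomax; its mean is β/(α−1) = 23.61/19.50 = 1.2108.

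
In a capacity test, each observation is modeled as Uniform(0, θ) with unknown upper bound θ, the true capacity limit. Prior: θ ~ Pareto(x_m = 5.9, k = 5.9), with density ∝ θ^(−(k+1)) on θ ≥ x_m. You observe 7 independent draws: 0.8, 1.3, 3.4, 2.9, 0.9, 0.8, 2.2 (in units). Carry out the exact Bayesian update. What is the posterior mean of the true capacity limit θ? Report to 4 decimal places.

6.3958

A Pareto(scale x_m, shape k) prior on the upper bound θ of Uniform(0, θ) is conjugate: posterior is Pareto(max(x_m, max xᵢ), k + n).
Sample maximum = 3.4; prior scale x_m = 5.9 → posterior scale = max = 5.9.
Posterior shape = 5.9 + 7 = 12.9.
E[θ|data] = k·x_m/(k−1) = 12.9·5.9/11.9 = 6.3958.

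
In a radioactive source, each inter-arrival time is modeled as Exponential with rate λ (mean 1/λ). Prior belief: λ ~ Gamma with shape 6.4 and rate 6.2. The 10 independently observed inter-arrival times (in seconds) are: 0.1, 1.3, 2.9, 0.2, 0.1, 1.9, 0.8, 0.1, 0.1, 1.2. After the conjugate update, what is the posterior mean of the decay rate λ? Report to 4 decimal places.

With a Gamma(shape α, rate β) prior on the exponential rate λ, the posterior after n observations with total T = Σxᵢ is Gamma(α+n, β+T).
Sum of observations T = 8.7 seconds; n = 10.
Posterior: Gamma(6.4+10, 6.2+8.7) = Gamma(16.4, 14.9).
Posterior mean of λ = α/β = 16.4/14.9 = 1.1007.

1.1007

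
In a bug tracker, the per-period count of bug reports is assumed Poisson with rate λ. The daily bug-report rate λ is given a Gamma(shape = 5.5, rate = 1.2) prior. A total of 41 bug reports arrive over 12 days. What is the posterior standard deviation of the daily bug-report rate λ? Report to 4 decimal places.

With a Gamma(shape α, rate β) prior, the Poisson likelihood is conjugate: the posterior is Gamma(α + ΣXᵢ, β + n).
Posterior: Gamma(α+S, β+n) = Gamma(5.5+41, 1.2+12) = Gamma(46.5, 13.2).
SD = √α/β = √46.5/13.2 = 0.5166.

0.5166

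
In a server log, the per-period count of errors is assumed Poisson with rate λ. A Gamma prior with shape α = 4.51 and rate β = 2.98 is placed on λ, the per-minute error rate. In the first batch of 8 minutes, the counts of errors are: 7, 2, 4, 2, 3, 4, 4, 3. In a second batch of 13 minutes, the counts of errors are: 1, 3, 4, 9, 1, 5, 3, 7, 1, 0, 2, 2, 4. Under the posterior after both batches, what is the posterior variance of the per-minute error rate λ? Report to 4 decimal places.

With a Gamma(shape α, rate β) prior, the Poisson likelihood is conjugate: the posterior is Gamma(α + ΣXᵢ, β + n).
Batch 1: sum of counts S = 29 over n = 8 minutes.
After batch 1: Gamma(α+S, β+n) = Gamma(4.51+29, 2.98+8) = Gamma(33.51, 10.98).
Batch 2: sum of counts S = 42 over n = 13 minutes.
After batch 2: Gamma(α+S, β+n) = Gamma(33.51+42, 10.98+13) = Gamma(75.51, 23.98).
Var = α/β² = 75.51/23.98² = 0.1313.

0.1313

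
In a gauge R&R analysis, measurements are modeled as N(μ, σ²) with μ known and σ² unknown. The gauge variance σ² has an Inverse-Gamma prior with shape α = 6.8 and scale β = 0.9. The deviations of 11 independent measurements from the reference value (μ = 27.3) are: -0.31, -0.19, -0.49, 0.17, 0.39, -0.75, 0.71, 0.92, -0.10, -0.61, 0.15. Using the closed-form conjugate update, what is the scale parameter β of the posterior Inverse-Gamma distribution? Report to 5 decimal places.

With known mean μ and an Inverse-Gamma(α, β) prior on σ², the Normal likelihood is conjugate: posterior is Inv-Gamma(α + n/2, β + Σ(xᵢ−μ)²/2).
Σ(xᵢ−μ)² = (-0.31)² + (-0.19)² + (-0.49)² + (0.17)² + (0.39)² + (-0.75)² + (0.71)² + (0.92)² + (-0.10)² + (-0.61)² + (0.15)² = 2.8709.
Posterior: Inv-Gamma(6.8 + 11/2, 0.9 + 2.8709/2) = Inv-Gamma(12.30, 2.33545).
Posterior β = 2.33545.

2.33545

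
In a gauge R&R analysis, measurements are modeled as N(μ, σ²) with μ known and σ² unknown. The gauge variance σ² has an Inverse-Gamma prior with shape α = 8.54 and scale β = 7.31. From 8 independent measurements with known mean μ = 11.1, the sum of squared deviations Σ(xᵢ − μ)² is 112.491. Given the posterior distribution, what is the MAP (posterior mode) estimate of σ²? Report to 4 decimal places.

4.6939

With known mean μ and an Inverse-Gamma(α, β) prior on σ², the Normal likelihood is conjugate: posterior is Inv-Gamma(α + n/2, β + Σ(xᵢ−μ)²/2).
Posterior: Inv-Gamma(8.54 + 8/2, 7.31 + 112.491/2) = Inv-Gamma(12.54, 63.5555).
Mode = β/(α+1) = 63.5555/13.54 = 4.6939.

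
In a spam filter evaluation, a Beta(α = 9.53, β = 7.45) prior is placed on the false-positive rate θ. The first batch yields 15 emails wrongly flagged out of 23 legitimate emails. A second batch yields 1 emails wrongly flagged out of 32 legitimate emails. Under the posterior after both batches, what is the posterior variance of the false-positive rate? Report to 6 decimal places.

0.003136

The Beta prior is conjugate to a Binomial/Bernoulli likelihood; the update adds successes to α and failures to β.
After batch 1: Beta(9.53+15, 7.45+8) = Beta(24.53, 15.45).
After batch 2: Beta(24.53+1, 15.45+31) = Beta(25.53, 46.45).
Var = αβ/((α+β)²(α+β+1)) = 25.53·46.45/(71.98²·72.98) = 0.003136.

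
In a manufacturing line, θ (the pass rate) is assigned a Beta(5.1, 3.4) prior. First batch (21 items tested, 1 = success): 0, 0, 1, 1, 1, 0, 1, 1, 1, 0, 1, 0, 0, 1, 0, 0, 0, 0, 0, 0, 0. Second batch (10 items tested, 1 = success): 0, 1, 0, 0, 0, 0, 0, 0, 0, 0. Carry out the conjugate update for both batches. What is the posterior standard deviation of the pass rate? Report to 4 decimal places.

The Beta prior is conjugate to a Binomial/Bernoulli likelihood; the update adds successes to α and failures to β.
After batch 1: Beta(5.1+8, 3.4+13) = Beta(13.1, 16.4).
After batch 2: Beta(13.1+1, 16.4+9) = Beta(14.1, 25.4).
Var = αβ/((α+β)²(α+β+1)) = 14.1·25.4/(39.5²·40.5) = 0.00566766; SD = √0.00566766 = 0.0753.

0.0753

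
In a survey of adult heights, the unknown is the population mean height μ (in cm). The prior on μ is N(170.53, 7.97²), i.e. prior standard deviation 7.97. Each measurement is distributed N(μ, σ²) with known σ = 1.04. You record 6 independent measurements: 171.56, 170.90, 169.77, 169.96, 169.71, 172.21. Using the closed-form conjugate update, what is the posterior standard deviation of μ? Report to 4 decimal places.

0.4240

For Normal data with known variance σ², a Normal(μ₀, σ₀²) prior on μ is conjugate. Posterior precision = 1/σ₀² + n/σ²; posterior mean is the precision-weighted average of μ₀ and x̄.
σ₀² = 7.97² = 63.5209, σ² = 1.04² = 1.0816; σ² + n·σ₀² = 1.0816 + 6·63.5209 = 382.207.
Posterior precision = 1/σ₀² + n/σ² = 1/63.5209 + 6/1.0816 = (σ² + n·σ₀²)/(σ₀²σ²) = 382.207/(63.5209·1.0816); posterior variance σₙ² = σ₀²σ²/(σ² + n·σ₀²) = 63.5209·1.0816/382.207 = 0.179757.
Posterior SD = √σₙ² = √(63.5209·1.0816/382.207) = 0.4240.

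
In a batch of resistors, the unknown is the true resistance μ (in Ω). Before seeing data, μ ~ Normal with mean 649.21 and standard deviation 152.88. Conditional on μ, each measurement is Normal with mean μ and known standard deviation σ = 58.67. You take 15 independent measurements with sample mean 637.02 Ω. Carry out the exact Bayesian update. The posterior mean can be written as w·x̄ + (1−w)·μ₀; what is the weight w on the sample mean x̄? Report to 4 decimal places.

For Normal data with known variance σ², a Normal(μ₀, σ₀²) prior on μ is conjugate. Posterior precision = 1/σ₀² + n/σ²; posterior mean is the precision-weighted average of μ₀ and x̄.
σ₀² = 152.88² = 23372.2944, σ² = 58.67² = 3442.1689. Prior precision 1/σ₀² = 1/23372.2944; data precision n/σ² = 15/3442.1689.
w = (n/σ²)/(1/σ₀² + n/σ²) = n·σ₀²/(σ² + n·σ₀²) = 15·23372.2944/(3442.1689 + 15·23372.2944) = 350584.416/354026.5849 = 0.9903.

0.9903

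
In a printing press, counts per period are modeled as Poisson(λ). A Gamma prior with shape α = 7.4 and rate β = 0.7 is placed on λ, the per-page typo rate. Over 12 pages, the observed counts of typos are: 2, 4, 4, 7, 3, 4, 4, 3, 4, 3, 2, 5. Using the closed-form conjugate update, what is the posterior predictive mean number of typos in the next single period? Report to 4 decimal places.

4.1260

With a Gamma(shape α, rate β) prior, the Poisson likelihood is conjugate: the posterior is Gamma(α + ΣXᵢ, β + n).
Sum of counts S = 45 over n = 12 pages.
Posterior: Gamma(α+S, β+n) = Gamma(7.4+45, 0.7+12) = Gamma(52.4, 12.7).
The predictive distribution for one future period is NegBinom with mean α/β = 4.1260.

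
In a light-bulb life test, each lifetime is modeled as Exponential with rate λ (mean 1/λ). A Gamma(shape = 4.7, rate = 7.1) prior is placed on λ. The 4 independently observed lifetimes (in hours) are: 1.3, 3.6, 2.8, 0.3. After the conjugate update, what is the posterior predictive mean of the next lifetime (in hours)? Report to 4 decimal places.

With a Gamma(shape α, rate β) prior on the exponential rate λ, the posterior after n observations with total T = Σxᵢ is Gamma(α+n, β+T).
Sum of observations T = 8.0 hours; n = 4.
Posterior: Gamma(4.7+4, 7.1+8.0) = Gamma(8.7, 15.1).
The predictive distribution for the next observation is Lomax; its mean is β/(α−1) = 15.1/7.7 = 1.9610.

1.9610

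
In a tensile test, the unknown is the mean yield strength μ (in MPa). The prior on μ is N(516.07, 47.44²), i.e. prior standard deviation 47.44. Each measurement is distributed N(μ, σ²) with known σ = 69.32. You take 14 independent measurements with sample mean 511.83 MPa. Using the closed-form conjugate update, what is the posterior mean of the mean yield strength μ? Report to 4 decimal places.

512.3911

For Normal data with known variance σ², a Normal(μ₀, σ₀²) prior on μ is conjugate. Posterior precision = 1/σ₀² + n/σ²; posterior mean is the precision-weighted average of μ₀ and x̄.
n·x̄ = 14·511.83 = 7165.62.
σ₀² = 47.44² = 2250.5536, σ² = 69.32² = 4805.2624; σ² + n·σ₀² = 4805.2624 + 14·2250.5536 = 36313.0128.
Posterior mean = (μ₀/σ₀² + n·x̄/σ²)/(1/σ₀² + n/σ²) = (σ²·μ₀ + σ₀²·n·x̄)/(σ² + n·σ₀²) = (4805.2624·516.07 + 2250.5536·7165.62)/36313.0128 = 18606463.654/36313.0128 = 512.3911.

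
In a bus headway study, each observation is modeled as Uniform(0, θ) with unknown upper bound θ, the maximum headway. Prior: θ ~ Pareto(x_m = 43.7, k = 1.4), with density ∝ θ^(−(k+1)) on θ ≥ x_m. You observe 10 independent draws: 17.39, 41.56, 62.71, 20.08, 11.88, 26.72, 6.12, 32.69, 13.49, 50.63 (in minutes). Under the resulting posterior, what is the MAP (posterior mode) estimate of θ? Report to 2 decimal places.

A Pareto(scale x_m, shape k) prior on the upper bound θ of Uniform(0, θ) is conjugate: posterior is Pareto(max(x_m, max xᵢ), k + n).
Sample maximum = 62.71; prior scale x_m = 43.7 → posterior scale = max = 62.71.
Posterior shape = 1.4 + 10 = 11.4.
The Pareto density is decreasing on [x_m, ∞), so the mode is x_m = 62.71.

62.71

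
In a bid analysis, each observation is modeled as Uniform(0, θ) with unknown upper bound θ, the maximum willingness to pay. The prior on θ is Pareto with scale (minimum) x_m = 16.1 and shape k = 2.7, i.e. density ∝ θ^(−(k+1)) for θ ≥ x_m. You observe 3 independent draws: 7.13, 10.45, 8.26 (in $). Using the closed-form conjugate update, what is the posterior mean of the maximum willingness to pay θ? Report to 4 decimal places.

A Pareto(scale x_m, shape k) prior on the upper bound θ of Uniform(0, θ) is conjugate: posterior is Pareto(max(x_m, max xᵢ), k + n).
Sample maximum = 10.45; prior scale x_m = 16.1 → posterior scale = max = 16.10.
Posterior shape = 2.7 + 3 = 5.7.
E[θ|data] = k·x_m/(k−1) = 5.7·16.10/4.7 = 19.5255.

19.5255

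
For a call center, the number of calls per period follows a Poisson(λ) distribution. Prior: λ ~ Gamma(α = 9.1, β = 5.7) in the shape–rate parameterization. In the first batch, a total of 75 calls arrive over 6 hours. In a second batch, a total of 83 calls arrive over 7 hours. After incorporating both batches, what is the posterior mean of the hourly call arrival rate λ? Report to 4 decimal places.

8.9358

With a Gamma(shape α, rate β) prior, the Poisson likelihood is conjugate: the posterior is Gamma(α + ΣXᵢ, β + n).
After batch 1: Gamma(α+S, β+n) = Gamma(9.1+75, 5.7+6) = Gamma(84.1, 11.7).
After batch 2: Gamma(α+S, β+n) = Gamma(84.1+83, 11.7+7) = Gamma(167.1, 18.7).
Posterior mean = α/β = 167.1/18.7 = 8.9358.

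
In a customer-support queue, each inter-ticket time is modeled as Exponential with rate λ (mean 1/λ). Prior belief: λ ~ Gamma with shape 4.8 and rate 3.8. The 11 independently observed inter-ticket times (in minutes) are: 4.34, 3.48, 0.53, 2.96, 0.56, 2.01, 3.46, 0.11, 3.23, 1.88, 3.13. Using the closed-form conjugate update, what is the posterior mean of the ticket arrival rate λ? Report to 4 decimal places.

0.5358

With a Gamma(shape α, rate β) prior on the exponential rate λ, the posterior after n observations with total T = Σxᵢ is Gamma(α+n, β+T).
Sum of observations T = 25.69 minutes; n = 11.
Posterior: Gamma(4.8+11, 3.8+25.69) = Gamma(15.8, 29.49).
Posterior mean of λ = α/β = 15.8/29.49 = 0.5358.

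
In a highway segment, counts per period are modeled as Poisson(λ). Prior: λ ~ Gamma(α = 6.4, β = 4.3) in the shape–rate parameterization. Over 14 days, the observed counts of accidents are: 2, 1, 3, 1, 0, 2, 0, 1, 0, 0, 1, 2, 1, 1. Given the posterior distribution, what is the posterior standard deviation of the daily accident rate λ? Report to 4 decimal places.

0.2528

With a Gamma(shape α, rate β) prior, the Poisson likelihood is conjugate: the posterior is Gamma(α + ΣXᵢ, β + n).
Sum of counts S = 15 over n = 14 days.
Posterior: Gamma(α+S, β+n) = Gamma(6.4+15, 4.3+14) = Gamma(21.4, 18.3).
SD = √α/β = √21.4/18.3 = 0.2528.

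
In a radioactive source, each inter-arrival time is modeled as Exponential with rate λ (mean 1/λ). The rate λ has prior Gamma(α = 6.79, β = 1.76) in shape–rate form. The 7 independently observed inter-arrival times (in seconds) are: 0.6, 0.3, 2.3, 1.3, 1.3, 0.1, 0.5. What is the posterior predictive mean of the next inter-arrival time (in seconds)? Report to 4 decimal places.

With a Gamma(shape α, rate β) prior on the exponential rate λ, the posterior after n observations with total T = Σxᵢ is Gamma(α+n, β+T).
Sum of observations T = 6.4 seconds; n = 7.
Posterior: Gamma(6.79+7, 1.76+6.4) = Gamma(13.79, 8.16).
The predictive distribution for the next observation is Lomax; its mean is β/(α−1) = 8.16/12.79 = 0.6380.

0.6380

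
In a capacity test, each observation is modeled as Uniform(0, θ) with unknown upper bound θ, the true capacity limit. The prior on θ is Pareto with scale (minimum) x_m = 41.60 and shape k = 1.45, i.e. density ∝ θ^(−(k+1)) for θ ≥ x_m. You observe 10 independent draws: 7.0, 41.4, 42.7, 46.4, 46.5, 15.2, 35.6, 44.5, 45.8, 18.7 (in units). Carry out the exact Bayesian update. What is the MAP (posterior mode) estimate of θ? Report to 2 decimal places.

A Pareto(scale x_m, shape k) prior on the upper bound θ of Uniform(0, θ) is conjugate: posterior is Pareto(max(x_m, max xᵢ), k + n).
Sample maximum = 46.5; prior scale x_m = 41.60 → posterior scale = max = 46.50.
Posterior shape = 1.45 + 10 = 11.45.
The Pareto density is decreasing on [x_m, ∞), so the mode is x_m = 46.50.

46.50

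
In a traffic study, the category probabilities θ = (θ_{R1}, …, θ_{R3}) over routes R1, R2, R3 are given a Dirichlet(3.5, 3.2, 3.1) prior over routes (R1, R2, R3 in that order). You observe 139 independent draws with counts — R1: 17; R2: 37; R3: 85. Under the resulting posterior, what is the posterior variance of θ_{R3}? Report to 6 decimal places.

0.001612

The Dirichlet prior is conjugate to the Multinomial likelihood: each posterior αⱼ = prior αⱼ + observed count nⱼ.
Posterior concentration: (20.5, 40.2, 88.1), total = 148.8.
Var[θ_j] = α_j(Σα−α_j)/((Σα)²(Σα+1)) = 88.1·60.7/(148.8²·149.8) = 0.001612.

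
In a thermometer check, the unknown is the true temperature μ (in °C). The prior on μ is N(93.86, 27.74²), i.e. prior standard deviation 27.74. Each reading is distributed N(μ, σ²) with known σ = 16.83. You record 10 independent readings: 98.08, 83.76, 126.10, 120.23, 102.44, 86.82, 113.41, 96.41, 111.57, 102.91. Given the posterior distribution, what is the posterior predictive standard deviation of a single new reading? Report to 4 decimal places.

17.6229

For Normal data with known variance σ², a Normal(μ₀, σ₀²) prior on μ is conjugate. Posterior precision = 1/σ₀² + n/σ²; posterior mean is the precision-weighted average of μ₀ and x̄.
σ₀² = 27.74² = 769.5076, σ² = 16.83² = 283.2489; σ² + n·σ₀² = 283.2489 + 10·769.5076 = 7978.3249.
Posterior precision = 1/σ₀² + n/σ² = 1/769.5076 + 10/283.2489 = (σ² + n·σ₀²)/(σ₀²σ²) = 7978.3249/(769.5076·283.2489); posterior variance σₙ² = σ₀²σ²/(σ² + n·σ₀²) = 769.5076·283.2489/7978.3249 = 27.319291.
Predictive variance for one new observation = σₙ² + σ² = 769.5076·283.2489/7978.3249 + 283.2489 = σ²·(σ₀² + 7978.3249)/7978.3249 = 283.2489·8747.8325/7978.3249 = 310.568191; SD = √(283.2489·8747.8325/7978.3249) = 17.6229.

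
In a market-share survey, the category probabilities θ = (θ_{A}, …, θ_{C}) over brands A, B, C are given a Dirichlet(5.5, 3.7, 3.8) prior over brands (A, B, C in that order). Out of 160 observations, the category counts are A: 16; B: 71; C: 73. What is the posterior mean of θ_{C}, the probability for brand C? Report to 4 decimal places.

The Dirichlet prior is conjugate to the Multinomial likelihood: each posterior αⱼ = prior αⱼ + observed count nⱼ.
Posterior concentration: (21.5, 74.7, 76.8), total = 173.0.
E[θ_{C}|data] = α_{C}/Σα = 76.8/173.0 = 0.4439.

0.4439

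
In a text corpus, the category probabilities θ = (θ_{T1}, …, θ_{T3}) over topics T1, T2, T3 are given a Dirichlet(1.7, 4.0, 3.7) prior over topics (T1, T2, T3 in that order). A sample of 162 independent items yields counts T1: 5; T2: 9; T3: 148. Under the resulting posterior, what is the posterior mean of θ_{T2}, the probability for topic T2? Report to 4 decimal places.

0.0758

The Dirichlet prior is conjugate to the Multinomial likelihood: each posterior αⱼ = prior αⱼ + observed count nⱼ.
Posterior concentration: (6.7, 13.0, 151.7), total = 171.4.
E[θ_{T2}|data] = α_{T2}/Σα = 13.0/171.4 = 0.0758.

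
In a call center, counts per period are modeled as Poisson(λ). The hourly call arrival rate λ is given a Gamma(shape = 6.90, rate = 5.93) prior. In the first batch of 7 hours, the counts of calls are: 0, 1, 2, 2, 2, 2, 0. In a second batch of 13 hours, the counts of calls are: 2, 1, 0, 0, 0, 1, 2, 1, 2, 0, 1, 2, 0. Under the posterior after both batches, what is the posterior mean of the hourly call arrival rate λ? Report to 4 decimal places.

With a Gamma(shape α, rate β) prior, the Poisson likelihood is conjugate: the posterior is Gamma(α + ΣXᵢ, β + n).
Batch 1: sum of counts S = 9 over n = 7 hours.
After batch 1: Gamma(α+S, β+n) = Gamma(6.90+9, 5.93+7) = Gamma(15.90, 12.93).
Batch 2: sum of counts S = 12 over n = 13 hours.
After batch 2: Gamma(α+S, β+n) = Gamma(15.90+12, 12.93+13) = Gamma(27.90, 25.93).
Posterior mean = α/β = 27.90/25.93 = 1.0760.

1.0760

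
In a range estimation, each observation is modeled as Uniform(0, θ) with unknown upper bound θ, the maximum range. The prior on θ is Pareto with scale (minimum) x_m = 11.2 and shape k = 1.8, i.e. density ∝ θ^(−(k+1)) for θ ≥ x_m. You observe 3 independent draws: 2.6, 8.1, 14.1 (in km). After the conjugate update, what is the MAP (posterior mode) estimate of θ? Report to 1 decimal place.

A Pareto(scale x_m, shape k) prior on the upper bound θ of Uniform(0, θ) is conjugate: posterior is Pareto(max(x_m, max xᵢ), k + n).
Sample maximum = 14.1; prior scale x_m = 11.2 → posterior scale = max = 14.1.
Posterior shape = 1.8 + 3 = 4.8.
The Pareto density is decreasing on [x_m, ∞), so the mode is x_m = 14.1.

14.1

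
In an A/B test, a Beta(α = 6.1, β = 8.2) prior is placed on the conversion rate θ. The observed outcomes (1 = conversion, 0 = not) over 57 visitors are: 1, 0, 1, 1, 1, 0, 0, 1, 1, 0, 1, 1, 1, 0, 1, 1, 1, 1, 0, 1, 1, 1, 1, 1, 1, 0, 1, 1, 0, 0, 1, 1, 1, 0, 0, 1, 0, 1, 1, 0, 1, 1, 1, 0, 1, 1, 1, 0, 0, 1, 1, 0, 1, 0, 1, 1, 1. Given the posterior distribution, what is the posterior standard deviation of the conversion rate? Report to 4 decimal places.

0.0567

The Beta prior is conjugate to a Binomial/Bernoulli likelihood; the update adds successes to α and failures to β.
Posterior: Beta(α+k, β+n−k) = Beta(6.1+39, 8.2+18) = Beta(45.1, 26.2).
Var = αβ/((α+β)²(α+β+1)) = 45.1·26.2/(71.3²·72.3) = 0.00321485; SD = √0.00321485 = 0.0567.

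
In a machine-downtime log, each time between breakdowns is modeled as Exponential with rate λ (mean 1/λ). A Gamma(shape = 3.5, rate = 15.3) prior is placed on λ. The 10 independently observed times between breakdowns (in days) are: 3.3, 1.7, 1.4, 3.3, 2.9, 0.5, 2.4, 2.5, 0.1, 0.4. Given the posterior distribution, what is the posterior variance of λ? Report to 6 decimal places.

0.011817

With a Gamma(shape α, rate β) prior on the exponential rate λ, the posterior after n observations with total T = Σxᵢ is Gamma(α+n, β+T).
Sum of observations T = 18.5 days; n = 10.
Posterior: Gamma(3.5+10, 15.3+18.5) = Gamma(13.5, 33.8).
Var = α/β² = 0.011817.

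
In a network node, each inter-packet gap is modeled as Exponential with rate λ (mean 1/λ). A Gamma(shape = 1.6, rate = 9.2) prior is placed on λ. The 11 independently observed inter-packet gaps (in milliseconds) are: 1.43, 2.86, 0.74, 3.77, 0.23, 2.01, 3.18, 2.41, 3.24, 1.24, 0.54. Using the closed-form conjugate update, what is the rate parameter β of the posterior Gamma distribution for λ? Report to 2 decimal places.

With a Gamma(shape α, rate β) prior on the exponential rate λ, the posterior after n observations with total T = Σxᵢ is Gamma(α+n, β+T).
Sum of observations T = 21.65 milliseconds; n = 11.
Posterior: Gamma(1.6+11, 9.2+21.65) = Gamma(12.6, 30.85).
Posterior β = 30.85.

30.85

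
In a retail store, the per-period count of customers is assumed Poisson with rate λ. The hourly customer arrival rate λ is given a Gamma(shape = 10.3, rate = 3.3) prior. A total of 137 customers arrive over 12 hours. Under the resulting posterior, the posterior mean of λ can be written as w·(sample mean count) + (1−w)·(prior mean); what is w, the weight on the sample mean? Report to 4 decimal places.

With a Gamma(shape α, rate β) prior, the Poisson likelihood is conjugate: the posterior is Gamma(α + ΣXᵢ, β + n).
Posterior mean = (α₀+S)/(β₀+n) = [n/(β₀+n)]·(S/n) + [β₀/(β₀+n)]·(α₀/β₀), so only n and β₀ enter the weight.
Weight on data w = n/(β₀+n) = 12/(3.3+12) = 12/15.3 = 0.7843.

0.7843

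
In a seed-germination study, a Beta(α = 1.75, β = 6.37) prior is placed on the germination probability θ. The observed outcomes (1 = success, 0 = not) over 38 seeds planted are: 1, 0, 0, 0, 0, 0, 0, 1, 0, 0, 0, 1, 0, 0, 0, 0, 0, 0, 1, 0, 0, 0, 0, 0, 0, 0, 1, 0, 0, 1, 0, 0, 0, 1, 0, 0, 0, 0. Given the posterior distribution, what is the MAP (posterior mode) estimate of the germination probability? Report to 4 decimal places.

0.1757

The Beta prior is conjugate to a Binomial/Bernoulli likelihood; the update adds successes to α and failures to β.
Posterior: Beta(α+k, β+n−k) = Beta(1.75+7, 6.37+31) = Beta(8.75, 37.37).
Mode of Beta(a,b) for a,b>1 is (a−1)/(a+b−2) = 7.75/44.12 = 0.1757.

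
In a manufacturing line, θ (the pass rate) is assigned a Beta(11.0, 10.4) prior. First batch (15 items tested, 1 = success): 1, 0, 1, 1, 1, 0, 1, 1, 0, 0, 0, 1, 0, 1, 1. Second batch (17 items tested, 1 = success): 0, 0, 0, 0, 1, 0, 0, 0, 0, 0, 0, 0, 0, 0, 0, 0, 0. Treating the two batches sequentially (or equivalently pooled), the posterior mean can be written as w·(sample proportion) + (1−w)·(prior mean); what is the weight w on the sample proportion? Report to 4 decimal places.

The Beta prior is conjugate to a Binomial/Bernoulli likelihood; the update adds successes to α and failures to β.
Total number of items tested: n = 15 + 17 = 32.
Posterior mean = (α₀+k)/(α₀+β₀+n) = [n/(α₀+β₀+n)]·(k/n) + [(α₀+β₀)/(α₀+β₀+n)]·α₀/(α₀+β₀), so only n and the prior enter the weight.
The weight on the data is w = n/(α₀+β₀+n) = 32/(11.0+10.4+32) = 32/53.4 = 0.5993.

0.5993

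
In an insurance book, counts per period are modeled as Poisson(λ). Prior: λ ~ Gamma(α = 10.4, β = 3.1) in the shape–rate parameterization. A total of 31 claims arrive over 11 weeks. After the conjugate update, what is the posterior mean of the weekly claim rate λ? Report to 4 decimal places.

2.9362

With a Gamma(shape α, rate β) prior, the Poisson likelihood is conjugate: the posterior is Gamma(α + ΣXᵢ, β + n).
Posterior: Gamma(α+S, β+n) = Gamma(10.4+31, 3.1+11) = Gamma(41.4, 14.1).
Posterior mean = α/β = 41.4/14.1 = 2.9362.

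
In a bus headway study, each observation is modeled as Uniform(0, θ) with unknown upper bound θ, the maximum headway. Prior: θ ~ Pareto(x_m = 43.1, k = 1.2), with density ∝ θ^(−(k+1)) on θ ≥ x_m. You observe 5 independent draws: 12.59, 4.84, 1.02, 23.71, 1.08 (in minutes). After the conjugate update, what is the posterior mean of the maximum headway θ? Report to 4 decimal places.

A Pareto(scale x_m, shape k) prior on the upper bound θ of Uniform(0, θ) is conjugate: posterior is Pareto(max(x_m, max xᵢ), k + n).
Sample maximum = 23.71; prior scale x_m = 43.1 → posterior scale = max = 43.10.
Posterior shape = 1.2 + 5 = 6.2.
E[θ|data] = k·x_m/(k−1) = 6.2·43.10/5.2 = 51.3885.

51.3885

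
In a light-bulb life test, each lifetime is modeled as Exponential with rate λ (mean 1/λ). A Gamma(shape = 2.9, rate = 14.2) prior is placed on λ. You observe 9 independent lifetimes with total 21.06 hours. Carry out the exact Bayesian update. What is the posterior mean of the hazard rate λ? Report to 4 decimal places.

0.3375

With a Gamma(shape α, rate β) prior on the exponential rate λ, the posterior after n observations with total T = Σxᵢ is Gamma(α+n, β+T).
Posterior: Gamma(2.9+9, 14.2+21.06) = Gamma(11.9, 35.26).
Posterior mean of λ = α/β = 11.9/35.26 = 0.3375.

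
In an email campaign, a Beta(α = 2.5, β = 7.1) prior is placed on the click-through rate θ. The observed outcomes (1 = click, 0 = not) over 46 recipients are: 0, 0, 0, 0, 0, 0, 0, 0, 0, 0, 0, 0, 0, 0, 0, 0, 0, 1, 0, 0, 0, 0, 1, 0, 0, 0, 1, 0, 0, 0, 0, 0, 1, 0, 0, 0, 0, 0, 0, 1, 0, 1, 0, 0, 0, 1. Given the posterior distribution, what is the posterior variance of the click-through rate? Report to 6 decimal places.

The Beta prior is conjugate to a Binomial/Bernoulli likelihood; the update adds successes to α and failures to β.
Posterior: Beta(α+k, β+n−k) = Beta(2.5+7, 7.1+39) = Beta(9.5, 46.1).
Var = αβ/((α+β)²(α+β+1)) = 9.5·46.1/(55.6²·56.6) = 0.002503.

0.002503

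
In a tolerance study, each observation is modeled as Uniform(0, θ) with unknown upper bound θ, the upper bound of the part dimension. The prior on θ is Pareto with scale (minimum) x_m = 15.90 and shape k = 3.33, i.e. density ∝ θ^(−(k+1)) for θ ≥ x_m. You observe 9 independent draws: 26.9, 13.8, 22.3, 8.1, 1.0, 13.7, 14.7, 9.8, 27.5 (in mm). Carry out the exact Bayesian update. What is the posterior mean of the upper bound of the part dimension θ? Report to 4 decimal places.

29.9272

A Pareto(scale x_m, shape k) prior on the upper bound θ of Uniform(0, θ) is conjugate: posterior is Pareto(max(x_m, max xᵢ), k + n).
Sample maximum = 27.5; prior scale x_m = 15.90 → posterior scale = max = 27.50.
Posterior shape = 3.33 + 9 = 12.33.
E[θ|data] = k·x_m/(k−1) = 12.33·27.50/11.33 = 29.9272.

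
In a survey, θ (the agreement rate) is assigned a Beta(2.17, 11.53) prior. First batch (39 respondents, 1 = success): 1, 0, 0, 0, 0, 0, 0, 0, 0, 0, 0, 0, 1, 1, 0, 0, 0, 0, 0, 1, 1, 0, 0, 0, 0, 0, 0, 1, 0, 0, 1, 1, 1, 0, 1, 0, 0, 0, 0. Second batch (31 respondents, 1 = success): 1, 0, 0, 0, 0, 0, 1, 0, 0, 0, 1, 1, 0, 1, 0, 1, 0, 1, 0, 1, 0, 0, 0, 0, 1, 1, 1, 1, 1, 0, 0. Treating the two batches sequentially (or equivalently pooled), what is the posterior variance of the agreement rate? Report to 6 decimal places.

The Beta prior is conjugate to a Binomial/Bernoulli likelihood; the update adds successes to α and failures to β.
After batch 1: Beta(2.17+10, 11.53+29) = Beta(12.17, 40.53).
After batch 2: Beta(12.17+13, 40.53+18) = Beta(25.17, 58.53).
Var = αβ/((α+β)²(α+β+1)) = 25.17·58.53/(83.70²·84.70) = 0.002483.

0.002483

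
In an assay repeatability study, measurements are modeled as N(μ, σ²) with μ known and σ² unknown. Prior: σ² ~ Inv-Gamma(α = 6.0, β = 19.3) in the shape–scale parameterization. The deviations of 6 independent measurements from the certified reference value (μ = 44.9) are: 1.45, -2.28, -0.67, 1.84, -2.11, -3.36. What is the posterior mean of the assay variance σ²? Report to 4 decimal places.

4.0923

With known mean μ and an Inverse-Gamma(α, β) prior on σ², the Normal likelihood is conjugate: posterior is Inv-Gamma(α + n/2, β + Σ(xᵢ−μ)²/2).
Σ(xᵢ−μ)² = (1.45)² + (-2.28)² + (-0.67)² + (1.84)² + (-2.11)² + (-3.36)² = 26.8771.
Posterior: Inv-Gamma(6.0 + 6/2, 19.3 + 26.8771/2) = Inv-Gamma(9.00, 32.73855).
E[σ²|data] = β/(α−1) = 32.73855/8.00 = 4.0923.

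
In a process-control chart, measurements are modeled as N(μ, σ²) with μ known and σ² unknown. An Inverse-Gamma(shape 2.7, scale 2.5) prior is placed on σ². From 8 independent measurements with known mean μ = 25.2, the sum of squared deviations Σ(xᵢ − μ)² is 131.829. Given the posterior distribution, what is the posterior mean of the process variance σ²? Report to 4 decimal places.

12.0025

With known mean μ and an Inverse-Gamma(α, β) prior on σ², the Normal likelihood is conjugate: posterior is Inv-Gamma(α + n/2, β + Σ(xᵢ−μ)²/2).
Posterior: Inv-Gamma(2.7 + 8/2, 2.5 + 131.829/2) = Inv-Gamma(6.70, 68.4145).
E[σ²|data] = β/(α−1) = 68.4145/5.70 = 12.0025.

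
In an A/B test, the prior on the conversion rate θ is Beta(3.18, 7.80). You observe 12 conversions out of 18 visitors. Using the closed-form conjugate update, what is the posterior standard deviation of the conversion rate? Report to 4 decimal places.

The Beta prior is conjugate to a Binomial/Bernoulli likelihood; the update adds successes to α and failures to β.
Posterior: Beta(α+k, β+n−k) = Beta(3.18+12, 7.80+6) = Beta(15.18, 13.80).
Var = αβ/((α+β)²(α+β+1)) = 15.18·13.80/(28.98²·29.98) = 0.00831998; SD = √0.00831998 = 0.0912.

0.0912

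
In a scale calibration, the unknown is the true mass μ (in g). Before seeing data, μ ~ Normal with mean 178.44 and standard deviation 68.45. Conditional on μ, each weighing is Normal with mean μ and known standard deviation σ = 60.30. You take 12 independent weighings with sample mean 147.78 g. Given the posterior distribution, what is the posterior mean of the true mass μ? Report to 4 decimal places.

For Normal data with known variance σ², a Normal(μ₀, σ₀²) prior on μ is conjugate. Posterior precision = 1/σ₀² + n/σ²; posterior mean is the precision-weighted average of μ₀ and x̄.
n·x̄ = 12·147.78 = 1773.36.
σ₀² = 68.45² = 4685.4025, σ² = 60.30² = 3636.09; σ² + n·σ₀² = 3636.09 + 12·4685.4025 = 59860.92.
Posterior mean = (μ₀/σ₀² + n·x̄/σ²)/(1/σ₀² + n/σ²) = (σ²·μ₀ + σ₀²·n·x̄)/(σ² + n·σ₀²) = (3636.09·178.44 + 4685.4025·1773.36)/59860.92 = 8957729.277/59860.92 = 149.6424.

149.6424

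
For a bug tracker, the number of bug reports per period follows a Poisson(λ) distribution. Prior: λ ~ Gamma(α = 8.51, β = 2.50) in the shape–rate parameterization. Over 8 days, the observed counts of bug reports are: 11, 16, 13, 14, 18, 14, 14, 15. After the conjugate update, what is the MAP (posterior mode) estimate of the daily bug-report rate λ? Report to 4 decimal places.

11.6676

With a Gamma(shape α, rate β) prior, the Poisson likelihood is conjugate: the posterior is Gamma(α + ΣXᵢ, β + n).
Sum of counts S = 115 over n = 8 days.
Posterior: Gamma(α+S, β+n) = Gamma(8.51+115, 2.50+8) = Gamma(123.51, 10.50).
Mode of Gamma(α,β) for α≥1 is (α−1)/β = 122.51/10.50 = 11.6676.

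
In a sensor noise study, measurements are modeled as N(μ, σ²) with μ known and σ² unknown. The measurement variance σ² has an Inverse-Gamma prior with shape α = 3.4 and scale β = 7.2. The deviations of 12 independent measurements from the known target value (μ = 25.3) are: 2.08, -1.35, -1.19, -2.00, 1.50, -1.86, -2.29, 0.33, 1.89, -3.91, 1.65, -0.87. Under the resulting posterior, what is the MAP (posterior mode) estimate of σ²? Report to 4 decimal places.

With known mean μ and an Inverse-Gamma(α, β) prior on σ², the Normal likelihood is conjugate: posterior is Inv-Gamma(α + n/2, β + Σ(xᵢ−μ)²/2).
Σ(xᵢ−μ)² = (2.08)² + (-1.35)² + (-1.19)² + (-2.00)² + (1.50)² + (-1.86)² + (-2.29)² + (0.33)² + (1.89)² + (-3.91)² + (1.65)² + (-0.87)² = 44.9672.
Posterior: Inv-Gamma(3.4 + 12/2, 7.2 + 44.9672/2) = Inv-Gamma(9.40, 29.68360).
Mode = β/(α+1) = 29.68360/10.40 = 2.8542.

2.8542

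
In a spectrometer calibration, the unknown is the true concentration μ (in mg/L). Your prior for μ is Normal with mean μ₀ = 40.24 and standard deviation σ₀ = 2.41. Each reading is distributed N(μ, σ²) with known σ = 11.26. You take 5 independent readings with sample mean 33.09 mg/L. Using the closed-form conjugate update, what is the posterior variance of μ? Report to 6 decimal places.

For Normal data with known variance σ², a Normal(μ₀, σ₀²) prior on μ is conjugate. Posterior precision = 1/σ₀² + n/σ²; posterior mean is the precision-weighted average of μ₀ and x̄.
σ₀² = 2.41² = 5.8081, σ² = 11.26² = 126.7876; σ² + n·σ₀² = 126.7876 + 5·5.8081 = 155.8281.
Posterior precision = 1/σ₀² + n/σ² = 1/5.8081 + 5/126.7876 = (σ² + n·σ₀²)/(σ₀²σ²) = 155.8281/(5.8081·126.7876); posterior variance σₙ² = σ₀²σ²/(σ² + n·σ₀²) = 5.8081·126.7876/155.8281 = 4.725688.

4.725688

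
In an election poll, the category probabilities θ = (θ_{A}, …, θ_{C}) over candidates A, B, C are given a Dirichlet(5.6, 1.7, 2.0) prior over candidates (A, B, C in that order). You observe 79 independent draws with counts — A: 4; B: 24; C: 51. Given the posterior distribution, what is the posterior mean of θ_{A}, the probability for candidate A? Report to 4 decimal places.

The Dirichlet prior is conjugate to the Multinomial likelihood: each posterior αⱼ = prior αⱼ + observed count nⱼ.
Posterior concentration: (9.6, 25.7, 53.0), total = 88.3.
E[θ_{A}|data] = α_{A}/Σα = 9.6/88.3 = 0.1087.

0.1087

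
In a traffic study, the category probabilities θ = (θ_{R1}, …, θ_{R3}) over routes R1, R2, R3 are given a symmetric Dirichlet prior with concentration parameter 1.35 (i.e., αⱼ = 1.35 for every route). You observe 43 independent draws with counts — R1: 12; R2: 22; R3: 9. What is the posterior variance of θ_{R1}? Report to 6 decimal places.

0.004230

The Dirichlet prior is conjugate to the Multinomial likelihood: each posterior αⱼ = prior αⱼ + observed count nⱼ.
Posterior concentration: (13.35, 23.35, 10.35), total = 47.05.
Var[θ_j] = α_j(Σα−α_j)/((Σα)²(Σα+1)) = 13.35·33.70/(47.05²·48.05) = 0.004230.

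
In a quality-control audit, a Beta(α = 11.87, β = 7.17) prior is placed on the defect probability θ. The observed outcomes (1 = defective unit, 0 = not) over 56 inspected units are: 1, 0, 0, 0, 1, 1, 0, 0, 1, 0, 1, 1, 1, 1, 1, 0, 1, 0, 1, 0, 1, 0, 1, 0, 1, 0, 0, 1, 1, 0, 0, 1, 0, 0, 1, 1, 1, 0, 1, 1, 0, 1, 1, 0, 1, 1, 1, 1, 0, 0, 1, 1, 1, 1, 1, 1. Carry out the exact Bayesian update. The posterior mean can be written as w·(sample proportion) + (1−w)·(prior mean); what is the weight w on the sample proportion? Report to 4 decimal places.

0.7463

The Beta prior is conjugate to a Binomial/Bernoulli likelihood; the update adds successes to α and failures to β.
Posterior mean = (α₀+k)/(α₀+β₀+n) = [n/(α₀+β₀+n)]·(k/n) + [(α₀+β₀)/(α₀+β₀+n)]·α₀/(α₀+β₀), so only n and the prior enter the weight.
The weight on the data is w = n/(α₀+β₀+n) = 56/(11.87+7.17+56) = 56/75.04 = 0.7463.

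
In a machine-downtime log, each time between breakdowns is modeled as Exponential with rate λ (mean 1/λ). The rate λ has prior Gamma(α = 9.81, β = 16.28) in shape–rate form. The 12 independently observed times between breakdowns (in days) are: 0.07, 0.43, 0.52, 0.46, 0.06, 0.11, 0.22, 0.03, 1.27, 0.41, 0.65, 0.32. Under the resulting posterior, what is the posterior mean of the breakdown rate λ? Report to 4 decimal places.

1.0470

With a Gamma(shape α, rate β) prior on the exponential rate λ, the posterior after n observations with total T = Σxᵢ is Gamma(α+n, β+T).
Sum of observations T = 4.55 days; n = 12.
Posterior: Gamma(9.81+12, 16.28+4.55) = Gamma(21.81, 20.83).
Posterior mean of λ = α/β = 21.81/20.83 = 1.0470.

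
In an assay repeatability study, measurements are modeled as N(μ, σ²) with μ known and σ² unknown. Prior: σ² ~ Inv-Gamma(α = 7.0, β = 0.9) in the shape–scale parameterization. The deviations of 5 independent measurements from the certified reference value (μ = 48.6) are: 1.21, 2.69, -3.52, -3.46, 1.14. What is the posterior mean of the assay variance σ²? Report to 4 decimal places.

2.1272

With known mean μ and an Inverse-Gamma(α, β) prior on σ², the Normal likelihood is conjugate: posterior is Inv-Gamma(α + n/2, β + Σ(xᵢ−μ)²/2).
Σ(xᵢ−μ)² = (1.21)² + (2.69)² + (-3.52)² + (-3.46)² + (1.14)² = 34.3618.
Posterior: Inv-Gamma(7.0 + 5/2, 0.9 + 34.3618/2) = Inv-Gamma(9.50, 18.08090).
E[σ²|data] = β/(α−1) = 18.08090/8.50 = 2.1272.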